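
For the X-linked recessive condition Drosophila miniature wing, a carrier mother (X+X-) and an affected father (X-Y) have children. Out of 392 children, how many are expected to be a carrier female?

Cross: X+X- × X-Y
Offspring: 1 X+X-, 1 X+Y, 1 X-X-, 1 X-Y
Probability of a carrier female: 1/4
Expected count = 1/4 × 392 = 98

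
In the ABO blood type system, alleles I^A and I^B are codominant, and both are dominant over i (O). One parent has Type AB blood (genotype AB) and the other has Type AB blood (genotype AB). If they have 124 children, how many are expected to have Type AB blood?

Cross: AB × AB
Possible offspring genotypes: 1 AA, 2 AB, 1 BB
Blood type counts: 1 Type A, 2 Type AB, 1 Type B
Probability of Type AB: 2/4 = 1/2
Expected count = 1/2 × 124 = 62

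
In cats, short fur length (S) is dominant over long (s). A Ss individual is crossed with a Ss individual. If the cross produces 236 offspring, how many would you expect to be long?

Punnett square for Ss × Ss:
Offspring genotypes: 1 SS, 2 Ss, 1 ss
short: 3, long: 1
long: 1 out of 4 → fraction 1/4
Expected count = 1/4 × 236 = 59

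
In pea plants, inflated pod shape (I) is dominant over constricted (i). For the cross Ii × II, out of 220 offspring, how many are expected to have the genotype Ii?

Punnett square for Ii × II:
Offspring genotypes: 2 II, 2 Ii
Total offspring: 4
Count with target: 2
Probability: 2/4 = 1/2
Expected count = 1/2 × 220 = 110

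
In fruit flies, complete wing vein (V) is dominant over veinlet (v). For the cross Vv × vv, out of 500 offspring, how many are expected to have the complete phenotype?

Punnett square for Vv × vv:
Offspring genotypes: 2 Vv, 2 vv
Total offspring: 4
Count with target: 2
Probability: 2/4 = 1/2
Expected count = 1/2 × 500 = 250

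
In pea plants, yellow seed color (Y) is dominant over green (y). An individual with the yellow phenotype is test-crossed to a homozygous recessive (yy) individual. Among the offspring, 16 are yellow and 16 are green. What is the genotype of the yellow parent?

Test cross: ? × yy
Offspring: 16 yellow, 16 green — approximately 1:1.
A 1:1 ratio in a test cross indicates the unknown parent is heterozygous (Yy).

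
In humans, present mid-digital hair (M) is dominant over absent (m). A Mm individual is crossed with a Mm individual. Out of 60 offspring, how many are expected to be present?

Punnett square for Mm × Mm:
Offspring genotypes: 1 MM, 2 Mm, 1 mm
present: 3, absent: 1
present: 3 out of 4 → fraction 3/4
Expected count = 3/4 × 60 = 45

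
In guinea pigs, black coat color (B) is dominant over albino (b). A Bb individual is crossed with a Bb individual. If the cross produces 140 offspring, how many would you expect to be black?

Punnett square for Bb × Bb:
Offspring genotypes: 1 BB, 2 Bb, 1 bb
black: 3, albino: 1
black: 3 out of 4 → fraction 3/4
Expected count = 3/4 × 140 = 105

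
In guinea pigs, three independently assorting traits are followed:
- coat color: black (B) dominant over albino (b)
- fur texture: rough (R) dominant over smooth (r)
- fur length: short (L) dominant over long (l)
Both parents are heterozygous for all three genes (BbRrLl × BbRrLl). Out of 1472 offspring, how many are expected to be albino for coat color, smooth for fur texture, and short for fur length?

Trihybrid cross: BbRrLl × BbRrLl
Each trait segregates independently with a 3:1 phenotypic ratio, so each gene contributes 3/4 (dominant) or 1/4 (recessive).
Target: albino (coat color), smooth (fur texture), short (fur length)
Probability = product of independent per-trait probabilities
= 1/4 × 1/4 × 3/4 = 3/64
Expected count = 3/64 × 1472 = 69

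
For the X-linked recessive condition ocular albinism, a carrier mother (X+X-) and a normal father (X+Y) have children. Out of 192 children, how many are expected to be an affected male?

Cross: X+X- × X+Y
Offspring: 1 X+X+, 1 X+Y, 1 X+X-, 1 X-Y
Probability of an affected male: 1/4
Expected count = 1/4 × 192 = 48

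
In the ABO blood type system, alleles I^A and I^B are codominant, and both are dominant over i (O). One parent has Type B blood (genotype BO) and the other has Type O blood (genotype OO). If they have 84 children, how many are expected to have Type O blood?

Cross: BO × OO
Possible offspring genotypes: 2 BO, 2 OO
Blood type counts: 2 Type B, 2 Type O
Probability of Type O: 2/4 = 1/2
Expected count = 1/2 × 84 = 42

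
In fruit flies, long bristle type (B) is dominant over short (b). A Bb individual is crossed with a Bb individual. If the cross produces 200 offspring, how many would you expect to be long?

Punnett square for Bb × Bb:
Offspring genotypes: 1 BB, 2 Bb, 1 bb
long: 3, short: 1
long: 3 out of 4 → fraction 3/4
Expected count = 3/4 × 200 = 150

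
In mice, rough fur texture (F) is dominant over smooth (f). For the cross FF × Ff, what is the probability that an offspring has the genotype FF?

Punnett square for FF × Ff:
Offspring genotypes: 2 FF, 2 Ff
Total offspring: 4
Count with target: 2
Probability: 2/4 = 1/2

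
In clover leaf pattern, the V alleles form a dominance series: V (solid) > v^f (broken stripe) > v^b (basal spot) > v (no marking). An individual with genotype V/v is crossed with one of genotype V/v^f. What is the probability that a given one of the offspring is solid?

Cross: V/v × V/v^f
Allele dominance: V > v^f > v^b > v
Offspring genotypes: 1 V/V, 1 V/v^f, 1 V/v, 1 v^f/v
Phenotype counts: 3 solid, 1 broken stripe
solid: 3 out of 4
Probability: 3/4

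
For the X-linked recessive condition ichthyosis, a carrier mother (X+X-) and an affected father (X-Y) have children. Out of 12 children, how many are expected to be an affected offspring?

Cross: X+X- × X-Y
Offspring: 1 X+X-, 1 X+Y, 1 X-X-, 1 X-Y
Probability of an affected offspring: 2/4 = 1/2
Expected count = 1/2 × 12 = 6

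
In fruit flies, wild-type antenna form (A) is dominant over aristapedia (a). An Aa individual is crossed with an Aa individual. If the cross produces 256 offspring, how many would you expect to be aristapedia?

Punnett square for Aa × Aa:
Offspring genotypes: 1 AA, 2 Aa, 1 aa
wild-type: 3, aristapedia: 1
aristapedia: 1 out of 4 → fraction 1/4
Expected count = 1/4 × 256 = 64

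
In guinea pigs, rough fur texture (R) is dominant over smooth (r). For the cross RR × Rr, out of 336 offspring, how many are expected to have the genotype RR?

Punnett square for RR × Rr:
Offspring genotypes: 2 RR, 2 Rr
Total offspring: 4
Count with target: 2
Probability: 2/4 = 1/2
Expected count = 1/2 × 336 = 168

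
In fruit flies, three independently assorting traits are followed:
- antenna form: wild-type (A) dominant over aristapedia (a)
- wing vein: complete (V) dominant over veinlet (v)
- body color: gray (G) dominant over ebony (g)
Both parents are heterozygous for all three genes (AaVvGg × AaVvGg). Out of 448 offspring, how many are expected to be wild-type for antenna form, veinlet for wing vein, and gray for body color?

Trihybrid cross: AaVvGg × AaVvGg
Each trait segregates independently with a 3:1 phenotypic ratio, so each gene contributes 3/4 (dominant) or 1/4 (recessive).
Target: wild-type (antenna form), veinlet (wing vein), gray (body color)
Probability = product of independent per-trait probabilities
= 3/4 × 1/4 × 3/4 = 9/64
Expected count = 9/64 × 448 = 63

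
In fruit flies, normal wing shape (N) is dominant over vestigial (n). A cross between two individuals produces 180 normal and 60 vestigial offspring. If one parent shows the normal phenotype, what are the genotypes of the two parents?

Observed offspring: 180 normal, 60 vestigial
The observed ratio simplifies to 3:1. Vestigial (nn) offspring appear, so each parent must contribute one n allele. The parent stated to show normal carries N, so it is Nn. The other parent is then either Nn or nn: Nn × nn would give a 1:1 split, whereas Nn × Nn gives 3:1 — matching the data. So both parents are heterozygous (Nn × Nn).
Parent genotypes: Nn × Nn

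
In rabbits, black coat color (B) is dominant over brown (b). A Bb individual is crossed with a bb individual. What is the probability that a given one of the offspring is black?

Punnett square for Bb × bb:
Offspring genotypes: 2 Bb, 2 bb
black: 2, brown: 2
black: 2 out of 4
Probability: 2/4 = 1/2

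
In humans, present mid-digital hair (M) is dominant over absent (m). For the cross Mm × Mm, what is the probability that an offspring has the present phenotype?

Punnett square for Mm × Mm:
Offspring genotypes: 1 MM, 2 Mm, 1 mm
Total offspring: 4
Count with target: 3
Probability: 3/4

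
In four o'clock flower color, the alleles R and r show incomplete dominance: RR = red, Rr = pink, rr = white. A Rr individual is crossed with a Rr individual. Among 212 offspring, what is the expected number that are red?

Punnett square for Rr × Rr:
Offspring genotypes: 1 RR, 2 Rr, 1 rr
Phenotype counts: 1 red, 2 pink, 1 white
red: 1 out of 4 → fraction 1/4
Expected count = 1/4 × 212 = 53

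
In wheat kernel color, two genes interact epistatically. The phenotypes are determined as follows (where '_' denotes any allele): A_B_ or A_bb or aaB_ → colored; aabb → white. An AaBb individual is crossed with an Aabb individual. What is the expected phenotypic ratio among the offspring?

Cross: AaBb × Aabb — consider each gene separately:
A gene: Aa × Aa → 1 AA, 2 Aa, 1 aa → 3 A_ : 1 aa (out of 4)
B gene: Bb × bb → 2 Bb, 2 bb → 2 B_ : 2 bb (out of 4)
Genotype classes (out of 4 × 4 = 16): A_B_ = 3×2 = 6; A_bb = 3×2 = 6; aaB_ = 1×2 = 2; aabb = 1×2 = 2
Apply the phenotype rules: A_B_ (6) + A_bb (6) + aaB_ (2) → colored; aabb (2) → white
Phenotype counts (out of 16): 14 colored, 2 white
Ratio: 7 colored : 1 white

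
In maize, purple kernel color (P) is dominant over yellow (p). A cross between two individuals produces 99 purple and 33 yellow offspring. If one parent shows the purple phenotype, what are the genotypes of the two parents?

Observed offspring: 99 purple, 33 yellow
The observed ratio simplifies to 3:1. Yellow (pp) offspring appear, so each parent must contribute one p allele. The parent stated to show purple carries P, so it is Pp. The other parent is then either Pp or pp: Pp × pp would give a 1:1 split, whereas Pp × Pp gives 3:1 — matching the data. So both parents are heterozygous (Pp × Pp).
Parent genotypes: Pp × Pp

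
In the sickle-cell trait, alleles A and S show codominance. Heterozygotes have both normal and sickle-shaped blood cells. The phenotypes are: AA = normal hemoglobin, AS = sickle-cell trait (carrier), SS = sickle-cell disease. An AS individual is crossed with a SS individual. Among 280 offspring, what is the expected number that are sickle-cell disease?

Punnett square for AS × SS:
Offspring genotypes: 2 AS, 2 SS
Phenotype counts: 2 sickle-cell trait (carrier), 2 sickle-cell disease
sickle-cell disease: 2 out of 4 → fraction 1/2
Expected count = 1/2 × 280 = 140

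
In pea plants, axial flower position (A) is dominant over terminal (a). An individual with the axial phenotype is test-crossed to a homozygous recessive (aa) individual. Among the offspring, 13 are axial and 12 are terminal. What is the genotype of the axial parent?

Test cross: ? × aa
Offspring: 13 axial, 12 terminal — approximately 1:1.
A 1:1 ratio in a test cross indicates the unknown parent is heterozygous (Aa).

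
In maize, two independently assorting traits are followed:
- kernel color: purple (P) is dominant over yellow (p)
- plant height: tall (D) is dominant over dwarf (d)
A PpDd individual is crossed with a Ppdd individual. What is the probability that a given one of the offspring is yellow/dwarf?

Dihybrid cross PpDd × Ppdd — consider each gene separately:
kernel color: Pp × Pp → 1 PP, 2 Pp, 1 pp → 3 P_ : 1 pp (out of 4)
plant height: Dd × dd → 2 Dd, 2 dd → 2 D_ : 2 dd (out of 4)
Combine (counts out of 4 × 4 = 16): purple/tall (P_D_) = 3×2 = 6; purple/dwarf (P_dd) = 3×2 = 6; yellow/tall (ppD_) = 1×2 = 2; yellow/dwarf (ppdd) = 1×2 = 2
Phenotype counts (out of 16): 6 purple/tall, 6 purple/dwarf, 2 yellow/tall, 2 yellow/dwarf
yellow/dwarf: 2 out of 16
Probability: 2/16 = 1/8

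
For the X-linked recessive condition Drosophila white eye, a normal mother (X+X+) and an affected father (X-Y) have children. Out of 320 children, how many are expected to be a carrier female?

Cross: X+X+ × X-Y
Offspring: 2 X+X-, 2 X+Y
Probability of a carrier female: 2/4 = 1/2
Expected count = 1/2 × 320 = 160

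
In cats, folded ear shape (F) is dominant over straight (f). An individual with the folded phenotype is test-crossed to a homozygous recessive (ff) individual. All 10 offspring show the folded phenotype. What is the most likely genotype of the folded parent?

Test cross: ? × ff
All offspring are folded.
If the unknown parent were heterozygous (Ff), about half of 10 offspring would be straight; none are. The unknown parent is most likely homozygous dominant (FF).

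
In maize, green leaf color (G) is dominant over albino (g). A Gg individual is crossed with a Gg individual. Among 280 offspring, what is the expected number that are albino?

Punnett square for Gg × Gg:
Offspring genotypes: 1 GG, 2 Gg, 1 gg
green: 3, albino: 1
albino: 1 out of 4 → fraction 1/4
Expected count = 1/4 × 280 = 70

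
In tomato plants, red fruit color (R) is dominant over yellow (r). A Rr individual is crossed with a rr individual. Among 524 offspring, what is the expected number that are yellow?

Punnett square for Rr × rr:
Offspring genotypes: 2 Rr, 2 rr
red: 2, yellow: 2
yellow: 2 out of 4 → fraction 1/2
Expected count = 1/2 × 524 = 262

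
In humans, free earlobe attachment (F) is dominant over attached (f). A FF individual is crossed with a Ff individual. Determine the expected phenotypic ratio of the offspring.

Punnett square for FF × Ff:
Offspring genotypes: 2 FF, 2 Ff
free: 4, attached: 0
Ratio: all free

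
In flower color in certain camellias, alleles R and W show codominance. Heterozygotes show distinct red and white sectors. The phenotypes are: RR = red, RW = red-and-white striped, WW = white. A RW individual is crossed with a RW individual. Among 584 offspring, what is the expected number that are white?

Punnett square for RW × RW:
Offspring genotypes: 1 RR, 2 RW, 1 WW
Phenotype counts: 1 red, 2 red-and-white striped, 1 white
white: 1 out of 4 → fraction 1/4
Expected count = 1/4 × 584 = 146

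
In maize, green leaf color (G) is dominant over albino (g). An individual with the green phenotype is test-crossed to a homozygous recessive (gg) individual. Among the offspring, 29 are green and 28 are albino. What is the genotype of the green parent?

Test cross: ? × gg
Offspring: 29 green, 28 albino — approximately 1:1.
A 1:1 ratio in a test cross indicates the unknown parent is heterozygous (Gg).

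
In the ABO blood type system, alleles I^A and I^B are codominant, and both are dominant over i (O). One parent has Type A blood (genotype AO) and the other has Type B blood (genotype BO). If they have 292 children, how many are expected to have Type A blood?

Cross: AO × BO
Possible offspring genotypes: 1 AB, 1 AO, 1 BO, 1 OO
Blood type counts: 1 Type AB, 1 Type A, 1 Type B, 1 Type O
Probability of Type A: 1/4
Expected count = 1/4 × 292 = 73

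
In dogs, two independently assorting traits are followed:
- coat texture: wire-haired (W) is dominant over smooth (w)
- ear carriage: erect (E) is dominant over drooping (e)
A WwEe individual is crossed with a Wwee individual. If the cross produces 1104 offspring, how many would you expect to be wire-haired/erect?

Dihybrid cross WwEe × Wwee — consider each gene separately:
coat texture: Ww × Ww → 1 WW, 2 Ww, 1 ww → 3 W_ : 1 ww (out of 4)
ear carriage: Ee × ee → 2 Ee, 2 ee → 2 E_ : 2 ee (out of 4)
Combine (counts out of 4 × 4 = 16): wire-haired/erect (W_E_) = 3×2 = 6; wire-haired/drooping (W_ee) = 3×2 = 6; smooth/erect (wwE_) = 1×2 = 2; smooth/drooping (wwee) = 1×2 = 2
Phenotype counts (out of 16): 6 wire-haired/erect, 6 wire-haired/drooping, 2 smooth/erect, 2 smooth/drooping
wire-haired/erect: 6 out of 16 → fraction 3/8
Expected count = 3/8 × 1104 = 414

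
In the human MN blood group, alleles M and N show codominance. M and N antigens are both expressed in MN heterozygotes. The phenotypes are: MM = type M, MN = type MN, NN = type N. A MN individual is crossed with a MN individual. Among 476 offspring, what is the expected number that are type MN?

Punnett square for MN × MN:
Offspring genotypes: 1 MM, 2 MN, 1 NN
Phenotype counts: 1 type M, 2 type MN, 1 type N
type MN: 2 out of 4 → fraction 1/2
Expected count = 1/2 × 476 = 238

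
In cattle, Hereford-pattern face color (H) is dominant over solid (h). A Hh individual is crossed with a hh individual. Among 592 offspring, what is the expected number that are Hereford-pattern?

Punnett square for Hh × hh:
Offspring genotypes: 2 Hh, 2 hh
Hereford-pattern: 2, solid: 2
Hereford-pattern: 2 out of 4 → fraction 1/2
Expected count = 1/2 × 592 = 296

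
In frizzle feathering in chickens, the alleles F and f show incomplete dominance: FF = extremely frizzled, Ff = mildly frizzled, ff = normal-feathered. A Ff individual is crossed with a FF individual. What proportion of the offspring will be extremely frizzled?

Punnett square for Ff × FF:
Offspring genotypes: 2 FF, 2 Ff
Phenotype counts: 2 extremely frizzled, 2 mildly frizzled
extremely frizzled: 2 out of 4
Probability: 2/4 = 1/2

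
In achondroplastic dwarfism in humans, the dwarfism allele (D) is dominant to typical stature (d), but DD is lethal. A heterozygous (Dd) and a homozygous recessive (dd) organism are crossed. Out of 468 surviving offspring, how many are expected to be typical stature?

Cross: Dd × dd
Punnett square offspring (before lethality): 2 Dd, 2 dd
No DD offspring are produced in this cross.
typical stature: 2 out of 4 → fraction 1/2
Expected count = 1/2 × 468 = 234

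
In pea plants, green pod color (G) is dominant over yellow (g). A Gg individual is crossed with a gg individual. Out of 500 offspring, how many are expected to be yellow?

Punnett square for Gg × gg:
Offspring genotypes: 2 Gg, 2 gg
green: 2, yellow: 2
yellow: 2 out of 4 → fraction 1/2
Expected count = 1/2 × 500 = 250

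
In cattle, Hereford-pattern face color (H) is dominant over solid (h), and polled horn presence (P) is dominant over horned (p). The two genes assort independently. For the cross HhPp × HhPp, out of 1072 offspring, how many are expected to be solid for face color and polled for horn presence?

Dihybrid cross HhPp × HhPp — consider each gene separately:
face color: Hh × Hh → 1 HH, 2 Hh, 1 hh → 3 H_ : 1 hh (out of 4)
horn presence: Pp × Pp → 1 PP, 2 Pp, 1 pp → 3 P_ : 1 pp (out of 4)
Looking for: solid (hh) and polled (P_)
P(solid) = 1/4, P(polled) = 3/4
P(both) = 1/4 × 3/4 = 3/16
Expected count = 3/16 × 1072 = 201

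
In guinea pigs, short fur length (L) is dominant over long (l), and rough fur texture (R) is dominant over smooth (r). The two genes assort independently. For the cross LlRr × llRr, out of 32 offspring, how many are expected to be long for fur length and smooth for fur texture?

Dihybrid cross LlRr × llRr — consider each gene separately:
fur length: Ll × ll → 2 Ll, 2 ll → 2 L_ : 2 ll (out of 4)
fur texture: Rr × Rr → 1 RR, 2 Rr, 1 rr → 3 R_ : 1 rr (out of 4)
Looking for: long (ll) and smooth (rr)
P(long) = 2/4, P(smooth) = 1/4
P(both) = 2/4 × 1/4 = 2/16 = 1/8
Expected count = 1/8 × 32 = 4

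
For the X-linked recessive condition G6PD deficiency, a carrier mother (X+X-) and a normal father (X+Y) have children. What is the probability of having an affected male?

Cross: X+X- × X+Y
Offspring: 1 X+X+, 1 X+Y, 1 X+X-, 1 X-Y
Probability of an affected male: 1/4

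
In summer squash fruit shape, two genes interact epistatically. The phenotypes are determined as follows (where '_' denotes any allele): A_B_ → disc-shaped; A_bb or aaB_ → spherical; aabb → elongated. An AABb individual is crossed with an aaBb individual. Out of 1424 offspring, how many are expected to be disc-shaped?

Cross: AABb × aaBb — consider each gene separately:
A gene: AA × aa → 4 Aa → 4 A_ (out of 4)
B gene: Bb × Bb → 1 BB, 2 Bb, 1 bb → 3 B_ : 1 bb (out of 4)
Genotype classes (out of 4 × 4 = 16): A_B_ = 4×3 = 12; A_bb = 4×1 = 4
Apply the phenotype rules: A_B_ (12) → disc-shaped; A_bb (4) → spherical
Phenotype counts (out of 16): 12 disc-shaped, 4 spherical
disc-shaped: 12 out of 16 → fraction 3/4
Expected count = 3/4 × 1424 = 1068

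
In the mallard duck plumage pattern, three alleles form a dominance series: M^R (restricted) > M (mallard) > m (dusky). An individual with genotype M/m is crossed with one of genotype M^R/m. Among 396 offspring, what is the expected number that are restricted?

Cross: M/m × M^R/m
Allele dominance: M^R > M > m
Offspring genotypes: 1 M^R/M, 1 M/m, 1 M^R/m, 1 m/m
Phenotype counts: 2 restricted, 1 mallard, 1 dusky
restricted: 2 out of 4 → fraction 1/2
Expected count = 1/2 × 396 = 198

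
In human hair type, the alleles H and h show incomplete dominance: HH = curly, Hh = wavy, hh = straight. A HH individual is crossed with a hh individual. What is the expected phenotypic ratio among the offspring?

Punnett square for HH × hh:
Offspring genotypes: 4 Hh
Phenotype counts: 4 wavy
Ratio: all wavy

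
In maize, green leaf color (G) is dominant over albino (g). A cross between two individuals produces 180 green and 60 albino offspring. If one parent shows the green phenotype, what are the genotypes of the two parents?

Observed offspring: 180 green, 60 albino
The observed ratio simplifies to 3:1. Albino (gg) offspring appear, so each parent must contribute one g allele. The parent stated to show green carries G, so it is Gg. The other parent is then either Gg or gg: Gg × gg would give a 1:1 split, whereas Gg × Gg gives 3:1 — matching the data. So both parents are heterozygous (Gg × Gg).
Parent genotypes: Gg × Gg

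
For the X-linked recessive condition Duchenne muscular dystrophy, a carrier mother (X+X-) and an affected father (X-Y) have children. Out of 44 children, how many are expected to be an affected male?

Cross: X+X- × X-Y
Offspring: 1 X+X-, 1 X+Y, 1 X-X-, 1 X-Y
Probability of an affected male: 1/4
Expected count = 1/4 × 44 = 11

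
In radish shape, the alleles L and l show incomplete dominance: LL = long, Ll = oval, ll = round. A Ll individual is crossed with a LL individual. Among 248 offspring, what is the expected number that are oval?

Punnett square for Ll × LL:
Offspring genotypes: 2 LL, 2 Ll
Phenotype counts: 2 long, 2 oval
oval: 2 out of 4 → fraction 1/2
Expected count = 1/2 × 248 = 124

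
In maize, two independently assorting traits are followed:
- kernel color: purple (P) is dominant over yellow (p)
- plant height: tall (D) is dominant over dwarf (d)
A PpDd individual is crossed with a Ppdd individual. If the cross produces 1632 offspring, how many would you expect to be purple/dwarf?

Dihybrid cross PpDd × Ppdd — consider each gene separately:
kernel color: Pp × Pp → 1 PP, 2 Pp, 1 pp → 3 P_ : 1 pp (out of 4)
plant height: Dd × dd → 2 Dd, 2 dd → 2 D_ : 2 dd (out of 4)
Combine (counts out of 4 × 4 = 16): purple/tall (P_D_) = 3×2 = 6; purple/dwarf (P_dd) = 3×2 = 6; yellow/tall (ppD_) = 1×2 = 2; yellow/dwarf (ppdd) = 1×2 = 2
Phenotype counts (out of 16): 6 purple/tall, 6 purple/dwarf, 2 yellow/tall, 2 yellow/dwarf
purple/dwarf: 6 out of 16 → fraction 3/8
Expected count = 3/8 × 1632 = 612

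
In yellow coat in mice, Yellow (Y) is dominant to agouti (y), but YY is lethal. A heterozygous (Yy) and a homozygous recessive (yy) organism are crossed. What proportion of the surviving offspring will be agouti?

Cross: Yy × yy
Punnett square offspring (before lethality): 2 Yy, 2 yy
No YY offspring are produced in this cross.
agouti: 2 out of 4
Probability: 2/4 = 1/2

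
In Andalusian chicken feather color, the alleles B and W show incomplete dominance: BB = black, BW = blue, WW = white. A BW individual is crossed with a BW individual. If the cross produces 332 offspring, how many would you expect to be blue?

Punnett square for BW × BW:
Offspring genotypes: 1 BB, 2 BW, 1 WW
Phenotype counts: 1 black, 2 blue, 1 white
blue: 2 out of 4 → fraction 1/2
Expected count = 1/2 × 332 = 166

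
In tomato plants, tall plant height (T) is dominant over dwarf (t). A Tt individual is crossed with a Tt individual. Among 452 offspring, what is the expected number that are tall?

Punnett square for Tt × Tt:
Offspring genotypes: 1 TT, 2 Tt, 1 tt
tall: 3, dwarf: 1
tall: 3 out of 4 → fraction 3/4
Expected count = 3/4 × 452 = 339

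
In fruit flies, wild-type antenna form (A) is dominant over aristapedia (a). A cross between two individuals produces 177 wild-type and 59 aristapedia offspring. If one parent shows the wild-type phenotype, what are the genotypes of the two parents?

Observed offspring: 177 wild-type, 59 aristapedia
The observed ratio simplifies to 3:1. Aristapedia (aa) offspring appear, so each parent must contribute one a allele. The parent stated to show wild-type carries A, so it is Aa. The other parent is then either Aa or aa: Aa × aa would give a 1:1 split, whereas Aa × Aa gives 3:1 — matching the data. So both parents are heterozygous (Aa × Aa).
Parent genotypes: Aa × Aa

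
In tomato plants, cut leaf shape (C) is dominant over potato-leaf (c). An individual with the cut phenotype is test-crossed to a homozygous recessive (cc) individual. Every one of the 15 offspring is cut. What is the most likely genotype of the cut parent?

Test cross: ? × cc
All offspring are cut.
If the unknown parent were heterozygous (Cc), about half of 15 offspring would be potato-leaf; none are. The unknown parent is most likely homozygous dominant (CC).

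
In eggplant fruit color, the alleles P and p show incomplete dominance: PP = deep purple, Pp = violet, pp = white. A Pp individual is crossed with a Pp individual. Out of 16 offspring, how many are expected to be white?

Punnett square for Pp × Pp:
Offspring genotypes: 1 PP, 2 Pp, 1 pp
Phenotype counts: 1 deep purple, 2 violet, 1 white
white: 1 out of 4 → fraction 1/4
Expected count = 1/4 × 16 = 4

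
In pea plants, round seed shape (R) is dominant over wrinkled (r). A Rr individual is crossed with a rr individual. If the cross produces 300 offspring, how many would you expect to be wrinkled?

Punnett square for Rr × rr:
Offspring genotypes: 2 Rr, 2 rr
round: 2, wrinkled: 2
wrinkled: 2 out of 4 → fraction 1/2
Expected count = 1/2 × 300 = 150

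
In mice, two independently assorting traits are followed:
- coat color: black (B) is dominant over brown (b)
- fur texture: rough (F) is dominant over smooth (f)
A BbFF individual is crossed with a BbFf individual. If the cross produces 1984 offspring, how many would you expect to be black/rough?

Dihybrid cross BbFF × BbFf — consider each gene separately:
coat color: Bb × Bb → 1 BB, 2 Bb, 1 bb → 3 B_ : 1 bb (out of 4)
fur texture: FF × Ff → 2 FF, 2 Ff → 4 F_ (out of 4)
Combine (counts out of 4 × 4 = 16): black/rough (B_F_) = 3×4 = 12; brown/rough (bbF_) = 1×4 = 4
Phenotype counts (out of 16): 12 black/rough, 4 brown/rough
black/rough: 12 out of 16 → fraction 3/4
Expected count = 3/4 × 1984 = 1488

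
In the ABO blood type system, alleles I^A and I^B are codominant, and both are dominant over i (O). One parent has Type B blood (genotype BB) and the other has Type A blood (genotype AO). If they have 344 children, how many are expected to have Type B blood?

Cross: BB × AO
Possible offspring genotypes: 2 AB, 2 BO
Blood type counts: 2 Type AB, 2 Type B
Probability of Type B: 2/4 = 1/2
Expected count = 1/2 × 344 = 172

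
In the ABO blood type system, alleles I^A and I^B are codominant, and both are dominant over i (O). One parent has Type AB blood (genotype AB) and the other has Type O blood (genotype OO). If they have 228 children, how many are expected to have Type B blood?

Cross: AB × OO
Possible offspring genotypes: 2 AO, 2 BO
Blood type counts: 2 Type A, 2 Type B
Probability of Type B: 2/4 = 1/2
Expected count = 1/2 × 228 = 114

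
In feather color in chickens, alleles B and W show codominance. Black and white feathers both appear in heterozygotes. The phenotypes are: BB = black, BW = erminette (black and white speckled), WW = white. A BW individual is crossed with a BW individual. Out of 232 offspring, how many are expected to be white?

Punnett square for BW × BW:
Offspring genotypes: 1 BB, 2 BW, 1 WW
Phenotype counts: 1 black, 2 erminette (black and white speckled), 1 white
white: 1 out of 4 → fraction 1/4
Expected count = 1/4 × 232 = 58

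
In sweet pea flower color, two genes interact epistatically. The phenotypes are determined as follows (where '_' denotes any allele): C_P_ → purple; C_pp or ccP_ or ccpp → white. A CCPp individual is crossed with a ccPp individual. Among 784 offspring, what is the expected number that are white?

Cross: CCPp × ccPp — consider each gene separately:
C gene: CC × cc → 4 Cc → 4 C_ (out of 4)
P gene: Pp × Pp → 1 PP, 2 Pp, 1 pp → 3 P_ : 1 pp (out of 4)
Genotype classes (out of 4 × 4 = 16): C_P_ = 4×3 = 12; C_pp = 4×1 = 4
Apply the phenotype rules: C_P_ (12) → purple; C_pp (4) → white
Phenotype counts (out of 16): 12 purple, 4 white
white: 4 out of 16 → fraction 1/4
Expected count = 1/4 × 784 = 196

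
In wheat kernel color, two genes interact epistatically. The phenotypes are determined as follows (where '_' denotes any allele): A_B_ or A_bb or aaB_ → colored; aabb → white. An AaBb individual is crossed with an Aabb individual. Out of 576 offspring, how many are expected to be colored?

Cross: AaBb × Aabb — consider each gene separately:
A gene: Aa × Aa → 1 AA, 2 Aa, 1 aa → 3 A_ : 1 aa (out of 4)
B gene: Bb × bb → 2 Bb, 2 bb → 2 B_ : 2 bb (out of 4)
Genotype classes (out of 4 × 4 = 16): A_B_ = 3×2 = 6; A_bb = 3×2 = 6; aaB_ = 1×2 = 2; aabb = 1×2 = 2
Apply the phenotype rules: A_B_ (6) + A_bb (6) + aaB_ (2) → colored; aabb (2) → white
Phenotype counts (out of 16): 14 colored, 2 white
colored: 14 out of 16 → fraction 7/8
Expected count = 7/8 × 576 = 504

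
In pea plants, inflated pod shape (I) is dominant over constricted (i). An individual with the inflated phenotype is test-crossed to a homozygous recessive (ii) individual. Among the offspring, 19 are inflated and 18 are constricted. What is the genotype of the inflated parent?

Test cross: ? × ii
Offspring: 19 inflated, 18 constricted — approximately 1:1.
A 1:1 ratio in a test cross indicates the unknown parent is heterozygous (Ii).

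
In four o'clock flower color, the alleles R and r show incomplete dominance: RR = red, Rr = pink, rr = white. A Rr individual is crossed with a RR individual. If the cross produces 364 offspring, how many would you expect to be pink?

Punnett square for Rr × RR:
Offspring genotypes: 2 RR, 2 Rr
Phenotype counts: 2 red, 2 pink
pink: 2 out of 4 → fraction 1/2
Expected count = 1/2 × 364 = 182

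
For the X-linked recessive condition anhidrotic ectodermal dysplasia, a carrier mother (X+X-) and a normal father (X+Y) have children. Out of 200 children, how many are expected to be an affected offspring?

Cross: X+X- × X+Y
Offspring: 1 X+X+, 1 X+Y, 1 X+X-, 1 X-Y
Probability of an affected offspring: 1/4
Expected count = 1/4 × 200 = 50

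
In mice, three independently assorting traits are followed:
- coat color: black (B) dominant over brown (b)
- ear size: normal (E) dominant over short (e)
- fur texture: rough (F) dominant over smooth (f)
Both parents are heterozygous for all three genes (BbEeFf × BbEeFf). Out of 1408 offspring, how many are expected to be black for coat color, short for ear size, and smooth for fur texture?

Trihybrid cross: BbEeFf × BbEeFf
Each trait segregates independently with a 3:1 phenotypic ratio, so each gene contributes 3/4 (dominant) or 1/4 (recessive).
Target: black (coat color), short (ear size), smooth (fur texture)
Probability = product of independent per-trait probabilities
= 3/4 × 1/4 × 1/4 = 3/64
Expected count = 3/64 × 1408 = 66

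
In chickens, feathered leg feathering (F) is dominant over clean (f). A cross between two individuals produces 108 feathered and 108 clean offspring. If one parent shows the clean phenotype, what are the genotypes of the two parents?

Observed offspring: 108 feathered, 108 clean
The observed ratio simplifies to 1:1. One parent shows clean, so its genotype must be ff. A 1:1 offspring split requires the other parent to be heterozygous (Ff).
Parent genotypes: ff × Ff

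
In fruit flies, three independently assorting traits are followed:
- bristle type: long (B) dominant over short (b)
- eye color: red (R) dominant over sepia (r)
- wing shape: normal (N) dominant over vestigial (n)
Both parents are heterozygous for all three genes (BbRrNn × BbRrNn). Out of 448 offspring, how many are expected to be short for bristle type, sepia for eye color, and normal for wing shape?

Trihybrid cross: BbRrNn × BbRrNn
Each trait segregates independently with a 3:1 phenotypic ratio, so each gene contributes 3/4 (dominant) or 1/4 (recessive).
Target: short (bristle type), sepia (eye color), normal (wing shape)
Probability = product of independent per-trait probabilities
= 1/4 × 1/4 × 3/4 = 3/64
Expected count = 3/64 × 448 = 21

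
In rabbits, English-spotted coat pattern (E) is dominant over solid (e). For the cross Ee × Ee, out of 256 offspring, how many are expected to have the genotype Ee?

Punnett square for Ee × Ee:
Offspring genotypes: 1 EE, 2 Ee, 1 ee
Total offspring: 4
Count with target: 2
Probability: 2/4 = 1/2
Expected count = 1/2 × 256 = 128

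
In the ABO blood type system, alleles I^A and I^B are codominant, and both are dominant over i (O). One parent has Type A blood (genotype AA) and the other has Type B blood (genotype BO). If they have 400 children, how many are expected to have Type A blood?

Cross: AA × BO
Possible offspring genotypes: 2 AB, 2 AO
Blood type counts: 2 Type AB, 2 Type A
Probability of Type A: 2/4 = 1/2
Expected count = 1/2 × 400 = 200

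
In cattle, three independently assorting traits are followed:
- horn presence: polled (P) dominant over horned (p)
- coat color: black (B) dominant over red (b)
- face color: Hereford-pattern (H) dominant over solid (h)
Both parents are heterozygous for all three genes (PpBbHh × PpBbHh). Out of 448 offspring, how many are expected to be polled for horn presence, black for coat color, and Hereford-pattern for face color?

Trihybrid cross: PpBbHh × PpBbHh
Each trait segregates independently with a 3:1 phenotypic ratio, so each gene contributes 3/4 (dominant) or 1/4 (recessive).
Target: polled (horn presence), black (coat color), Hereford-pattern (face color)
Probability = product of independent per-trait probabilities
= 3/4 × 3/4 × 3/4 = 27/64
Expected count = 27/64 × 448 = 189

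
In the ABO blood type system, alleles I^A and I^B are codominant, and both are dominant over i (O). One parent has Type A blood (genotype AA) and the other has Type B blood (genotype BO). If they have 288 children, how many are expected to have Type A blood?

Cross: AA × BO
Possible offspring genotypes: 2 AB, 2 AO
Blood type counts: 2 Type AB, 2 Type A
Probability of Type A: 2/4 = 1/2
Expected count = 1/2 × 288 = 144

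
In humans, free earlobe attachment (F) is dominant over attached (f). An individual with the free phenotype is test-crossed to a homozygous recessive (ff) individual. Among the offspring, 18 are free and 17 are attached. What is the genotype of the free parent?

Test cross: ? × ff
Offspring: 18 free, 17 attached — approximately 1:1.
A 1:1 ratio in a test cross indicates the unknown parent is heterozygous (Ff).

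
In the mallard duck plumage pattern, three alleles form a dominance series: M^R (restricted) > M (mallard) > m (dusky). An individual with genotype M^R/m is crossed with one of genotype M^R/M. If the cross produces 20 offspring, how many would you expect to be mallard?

Cross: M^R/m × M^R/M
Allele dominance: M^R > M > m
Offspring genotypes: 1 M^R/M^R, 1 M^R/M, 1 M^R/m, 1 M/m
Phenotype counts: 3 restricted, 1 mallard
mallard: 1 out of 4 → fraction 1/4
Expected count = 1/4 × 20 = 5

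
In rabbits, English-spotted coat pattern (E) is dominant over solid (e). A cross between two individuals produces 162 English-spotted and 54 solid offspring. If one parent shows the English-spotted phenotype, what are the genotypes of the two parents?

Observed offspring: 162 English-spotted, 54 solid
The observed ratio simplifies to 3:1. Solid (ee) offspring appear, so each parent must contribute one e allele. The parent stated to show English-spotted carries E, so it is Ee. The other parent is then either Ee or ee: Ee × ee would give a 1:1 split, whereas Ee × Ee gives 3:1 — matching the data. So both parents are heterozygous (Ee × Ee).
Parent genotypes: Ee × Ee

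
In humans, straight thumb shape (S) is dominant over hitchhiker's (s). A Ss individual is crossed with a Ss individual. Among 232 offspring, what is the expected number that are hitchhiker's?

Punnett square for Ss × Ss:
Offspring genotypes: 1 SS, 2 Ss, 1 ss
straight: 3, hitchhiker's: 1
hitchhiker's: 1 out of 4 → fraction 1/4
Expected count = 1/4 × 232 = 58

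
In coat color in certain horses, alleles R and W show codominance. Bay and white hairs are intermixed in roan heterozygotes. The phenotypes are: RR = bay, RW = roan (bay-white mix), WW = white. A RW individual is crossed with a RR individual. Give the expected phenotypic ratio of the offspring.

Punnett square for RW × RR:
Offspring genotypes: 2 RR, 2 RW
Phenotype counts: 2 bay, 2 roan (bay-white mix)
Ratio: 1 bay : 1 roan (bay-white mix)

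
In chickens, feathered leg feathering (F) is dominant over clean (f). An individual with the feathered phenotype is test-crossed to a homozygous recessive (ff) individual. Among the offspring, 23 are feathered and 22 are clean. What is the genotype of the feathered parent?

Test cross: ? × ff
Offspring: 23 feathered, 22 clean — approximately 1:1.
A 1:1 ratio in a test cross indicates the unknown parent is heterozygous (Ff).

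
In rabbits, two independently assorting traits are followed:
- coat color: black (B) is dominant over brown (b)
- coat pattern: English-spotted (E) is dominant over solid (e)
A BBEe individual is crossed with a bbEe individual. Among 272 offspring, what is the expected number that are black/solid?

Dihybrid cross BBEe × bbEe — consider each gene separately:
coat color: BB × bb → 4 Bb → 4 B_ (out of 4)
coat pattern: Ee × Ee → 1 EE, 2 Ee, 1 ee → 3 E_ : 1 ee (out of 4)
Combine (counts out of 4 × 4 = 16): black/English-spotted (B_E_) = 4×3 = 12; black/solid (B_ee) = 4×1 = 4
Phenotype counts (out of 16): 12 black/English-spotted, 4 black/solid
black/solid: 4 out of 16 → fraction 1/4
Expected count = 1/4 × 272 = 68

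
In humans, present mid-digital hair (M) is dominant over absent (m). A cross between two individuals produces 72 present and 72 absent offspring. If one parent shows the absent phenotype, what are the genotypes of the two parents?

Observed offspring: 72 present, 72 absent
The observed ratio simplifies to 1:1. One parent shows absent, so its genotype must be mm. A 1:1 offspring split requires the other parent to be heterozygous (Mm).
Parent genotypes: mm × Mm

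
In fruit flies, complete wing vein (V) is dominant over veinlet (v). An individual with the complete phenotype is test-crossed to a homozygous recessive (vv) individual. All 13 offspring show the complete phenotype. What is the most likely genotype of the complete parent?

Test cross: ? × vv
All offspring are complete.
If the unknown parent were heterozygous (Vv), about half of 13 offspring would be veinlet; none are. The unknown parent is most likely homozygous dominant (VV).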